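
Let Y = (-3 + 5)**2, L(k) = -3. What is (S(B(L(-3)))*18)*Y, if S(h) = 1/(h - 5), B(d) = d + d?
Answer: -72/11 ≈ -6.5455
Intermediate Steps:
B(d) = 2*d
Y = 4 (Y = 2**2 = 4)
S(h) = 1/(-5 + h)
(S(B(L(-3)))*18)*Y = (18/(-5 + 2*(-3)))*4 = (18/(-5 - 6))*4 = (18/(-11))*4 = -1/11*18*4 = -18/11*4 = -72/11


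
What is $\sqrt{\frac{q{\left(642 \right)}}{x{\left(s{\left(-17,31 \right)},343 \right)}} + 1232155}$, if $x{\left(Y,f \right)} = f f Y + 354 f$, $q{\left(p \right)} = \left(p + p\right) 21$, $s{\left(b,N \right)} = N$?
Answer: $\frac{\sqrt{7288189820627479}}{76909} \approx 1110.0$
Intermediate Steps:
$q{\left(p \right)} = 42 p$ ($q{\left(p \right)} = 2 p 21 = 42 p$)
$x{\left(Y,f \right)} = 354 f + Y f^{2}$ ($x{\left(Y,f \right)} = f^{2} Y + 354 f = Y f^{2} + 354 f = 354 f + Y f^{2}$)
$\sqrt{\frac{q{\left(642 \right)}}{x{\left(s{\left(-17,31 \right)},343 \right)}} + 1232155} = \sqrt{\frac{42 \cdot 642}{343 \left(354 + 31 \cdot 343\right)} + 1232155} = \sqrt{\frac{26964}{343 \left(354 + 10633\right)} + 1232155} = \sqrt{\frac{26964}{343 \cdot 10987} + 1232155} = \sqrt{\frac{26964}{3768541} + 1232155} = \sqrt{26964 \cdot \frac{1}{3768541} + 1232155} = \sqrt{\frac{3852}{538363} + 1232155} = \sqrt{\frac{663346666117}{538363}} = \frac{\sqrt{7288189820627479}}{76909}$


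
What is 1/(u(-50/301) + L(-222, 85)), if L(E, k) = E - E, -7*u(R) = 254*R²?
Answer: -634207/635000 ≈ -0.99875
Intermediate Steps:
u(R) = -254*R²/7
L(E, k) = 0
1/(u(-50/301) + L(-222, 85)) = 1/(-254*(-50/301)²/7 + 0) = 1/(-254/7*2500/90601 + 0) = 1/(-635000/634207 + 0) = 1/(-635000/634207) = -634207/635000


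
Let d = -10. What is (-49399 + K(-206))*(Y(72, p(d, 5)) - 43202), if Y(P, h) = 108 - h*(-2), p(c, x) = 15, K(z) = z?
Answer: 2136189720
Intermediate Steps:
Y(P, h) = 108 + 2*h (Y(P, h) = 108 - (-2)*h = 108 + 2*h)
(-49399 + K(-206))*(Y(72, p(d, 5)) - 43202) = (-49399 - 206)*((108 + 2*15) - 43202) = -49605*((108 + 30) - 43202) = -49605*(138 - 43202) = -49605*(-43064) = 2136189720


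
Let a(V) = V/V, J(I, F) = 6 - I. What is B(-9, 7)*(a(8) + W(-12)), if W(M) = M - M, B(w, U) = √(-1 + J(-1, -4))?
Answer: √6 ≈ 2.4495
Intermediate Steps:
B(w, U) = √6 (B(w, U) = √(-1 + (6 - 1*(-1))) = √(-1 + (6 + 1)) = √(-1 + 7) = √6)
a(V) = 1
W(M) = 0
B(-9, 7)*(a(8) + W(-12)) = √6*(1 + 0) = √6*1 = √6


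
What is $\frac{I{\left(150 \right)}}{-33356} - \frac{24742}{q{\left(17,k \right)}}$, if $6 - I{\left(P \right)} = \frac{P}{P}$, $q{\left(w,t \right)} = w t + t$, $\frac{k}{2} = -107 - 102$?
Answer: $\frac{206314133}{62742636} \approx 3.2883$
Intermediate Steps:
$k = -418$ ($k = 2 \left(-107 - 102\right) = 2 \left(-209\right) = -418$)
$q{\left(w,t \right)} = t + t w$ ($q{\left(w,t \right)} = t w + t = t + t w$)
$I{\left(P \right)} = 5$ ($I{\left(P \right)} = 6 - \frac{P}{P} = 6 - 1 = 5$)
$\frac{I{\left(150 \right)}}{-33356} - \frac{24742}{q{\left(17,k \right)}} = \frac{5}{-33356} - \frac{24742}{\left(-418\right) \left(1 + 17\right)} = 5 \left(- \frac{1}{33356}\right) - \frac{24742}{\left(-418\right) 18} = - \frac{5}{33356} - \frac{24742}{-7524} = - \frac{5}{33356} - - \frac{12371}{3762} = - \frac{5}{33356} + \frac{12371}{3762} = \frac{206314133}{62742636}$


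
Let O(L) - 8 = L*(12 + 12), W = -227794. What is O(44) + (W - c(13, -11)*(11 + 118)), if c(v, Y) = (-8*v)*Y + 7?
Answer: -375209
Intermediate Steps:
c(v, Y) = 7 - 8*Y*v (c(v, Y) = -8*Y*v + 7 = 7 - 8*Y*v)
O(L) = 8 + 24*L (O(L) = 8 + L*(12 + 12) = 8 + L*24 = 8 + 24*L)
O(44) + (W - c(13, -11)*(11 + 118)) = (8 + 24*44) + (-227794 - (7 - 8*(-11)*13)*(11 + 118)) = (8 + 1056) + (-227794 - (7 + 1144)*129) = 1064 + (-227794 - 1151*129) = 1064 + (-227794 - 1*148479) = 1064 + (-227794 - 148479) = 1064 - 376273 = -375209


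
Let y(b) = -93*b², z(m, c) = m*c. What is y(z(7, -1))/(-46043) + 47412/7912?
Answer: 554761425/91073054 ≈ 6.0914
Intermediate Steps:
z(m, c) = c*m
y(z(7, -1))/(-46043) + 47412/7912 = -93*(-1*7)²/(-46043) + 47412/7912 = -93*(-7)²*(-1/46043) + 47412*(1/7912) = -93*49*(-1/46043) + 11853/1978 = -4557*(-1/46043) + 11853/1978 = 4557/46043 + 11853/1978 = 554761425/91073054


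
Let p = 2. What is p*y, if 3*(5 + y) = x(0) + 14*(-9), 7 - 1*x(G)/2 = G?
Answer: -254/3 ≈ -84.667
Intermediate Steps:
x(G) = 14 - 2*G
y = -127/3 (y = -5 + ((14 - 2*0) + 14*(-9))/3 = -5 + ((14 + 0) - 126)/3 = -5 + (14 - 126)/3 = -5 + (1/3)*(-112) = -5 - 112/3 = -127/3 ≈ -42.333)
p*y = 2*(-127/3) = -254/3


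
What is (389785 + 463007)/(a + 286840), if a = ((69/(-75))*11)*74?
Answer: 10659900/3576139 ≈ 2.9808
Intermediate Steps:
a = -18722/25 (a = ((69*(-1/75))*11)*74 = -23/25*11*74 = -253/25*74 = -18722/25 ≈ -748.88)
(389785 + 463007)/(a + 286840) = (389785 + 463007)/(-18722/25 + 286840) = 852792/(7152278/25) = 852792*(25/7152278) = 10659900/3576139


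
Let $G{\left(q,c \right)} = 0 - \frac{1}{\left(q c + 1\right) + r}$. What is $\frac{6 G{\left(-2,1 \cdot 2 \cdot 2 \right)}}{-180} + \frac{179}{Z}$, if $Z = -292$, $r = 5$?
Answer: $- \frac{1379}{2190} \approx -0.62968$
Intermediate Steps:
$G{\left(q,c \right)} = - \frac{1}{6 + c q}$ ($G{\left(q,c \right)} = 0 - \frac{1}{\left(q c + 1\right) + 5} = 0 - \frac{1}{\left(c q + 1\right) + 5} = 0 - \frac{1}{\left(1 + c q\right) + 5} = 0 - \frac{1}{6 + c q} = - \frac{1}{6 + c q}$)
$\frac{6 G{\left(-2,1 \cdot 2 \cdot 2 \right)}}{-180} + \frac{179}{Z} = \frac{6 \left(- \frac{1}{6 + 1 \cdot 2 \cdot 2 \left(-2\right)}\right)}{-180} + \frac{179}{-292} = 6 \left(- \frac{1}{6 + 2 \cdot 2 \left(-2\right)}\right) \left(- \frac{1}{180}\right) + 179 \left(- \frac{1}{292}\right) = 6 \left(- \frac{1}{6 + 4 \left(-2\right)}\right) \left(- \frac{1}{180}\right) - \frac{179}{292} = 6 \left(- \frac{1}{6 - 8}\right) \left(- \frac{1}{180}\right) - \frac{179}{292} = 6 \left(- \frac{1}{-2}\right) \left(- \frac{1}{180}\right) - \frac{179}{292} = 6 \left(\left(-1\right) \left(- \frac{1}{2}\right)\right) \left(- \frac{1}{180}\right) - \frac{179}{292} = 6 \cdot \frac{1}{2} \left(- \frac{1}{180}\right) - \frac{179}{292} = 3 \left(- \frac{1}{180}\right) - \frac{179}{292} = - \frac{1}{60} - \frac{179}{292} = - \frac{1379}{2190}$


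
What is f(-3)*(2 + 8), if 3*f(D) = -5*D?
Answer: 50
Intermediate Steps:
f(D) = -5*D/3 (f(D) = (-5*D)/3 = -5*D/3)
f(-3)*(2 + 8) = (-5/3*(-3))*(2 + 8) = 5*10 = 50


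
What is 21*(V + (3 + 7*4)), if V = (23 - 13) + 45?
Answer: 1806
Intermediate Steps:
V = 55 (V = 10 + 45 = 55)
21*(V + (3 + 7*4)) = 21*(55 + (3 + 7*4)) = 21*(55 + (3 + 28)) = 21*(55 + 31) = 21*86 = 1806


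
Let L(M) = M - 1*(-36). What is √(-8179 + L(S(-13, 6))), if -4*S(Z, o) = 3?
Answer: 5*I*√1303/2 ≈ 90.243*I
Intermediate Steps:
S(Z, o) = -¾ (S(Z, o) = -¼*3 = -¾)
L(M) = 36 + M (L(M) = M + 36 = 36 + M)
√(-8179 + L(S(-13, 6))) = √(-8179 + (36 - ¾)) = √(-8179 + 141/4) = √(-32575/4) = 5*I*√1303/2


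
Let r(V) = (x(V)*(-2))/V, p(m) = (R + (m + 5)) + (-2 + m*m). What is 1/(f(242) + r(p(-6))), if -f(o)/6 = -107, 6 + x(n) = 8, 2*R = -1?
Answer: 65/41722 ≈ 0.0015579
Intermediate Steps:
R = -1/2 (R = (1/2)*(-1) = -1/2 ≈ -0.50000)
x(n) = 2 (x(n) = -6 + 8 = 2)
f(o) = 642 (f(o) = -6*(-107) = 642)
p(m) = 5/2 + m + m**2 (p(m) = (-1/2 + (m + 5)) + (-2 + m*m) = (-1/2 + (5 + m)) + (-2 + m**2) = (9/2 + m) + (-2 + m**2) = 5/2 + m + m**2)
r(V) = -4/V (r(V) = (2*(-2))/V = -4/V)
1/(f(242) + r(p(-6))) = 1/(642 - 4/(5/2 - 6 + (-6)**2)) = 1/(642 - 4/(5/2 - 6 + 36)) = 1/(642 - 4/65/2) = 1/(642 - 4*2/65) = 1/(642 - 8/65) = 1/(41722/65) = 65/41722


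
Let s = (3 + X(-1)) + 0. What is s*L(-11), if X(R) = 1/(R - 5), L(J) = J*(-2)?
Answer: 187/3 ≈ 62.333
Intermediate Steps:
L(J) = -2*J
X(R) = 1/(-5 + R)
s = 17/6 (s = (3 + 1/(-5 - 1)) + 0 = (3 + 1/(-6)) + 0 = (3 - 1/6) + 0 = 17/6 + 0 = 17/6 ≈ 2.8333)
s*L(-11) = 17*(-2*(-11))/6 = (17/6)*22 = 187/3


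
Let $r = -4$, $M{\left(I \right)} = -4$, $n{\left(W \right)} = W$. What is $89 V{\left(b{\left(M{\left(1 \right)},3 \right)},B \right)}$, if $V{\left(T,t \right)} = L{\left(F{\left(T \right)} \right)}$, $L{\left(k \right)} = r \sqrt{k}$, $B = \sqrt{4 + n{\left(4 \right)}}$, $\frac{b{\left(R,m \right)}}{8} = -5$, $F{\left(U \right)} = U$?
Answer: $- 712 i \sqrt{10} \approx - 2251.5 i$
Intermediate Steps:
$b{\left(R,m \right)} = -40$ ($b{\left(R,m \right)} = 8 \left(-5\right) = -40$)
$B = 2 \sqrt{2}$ ($B = \sqrt{4 + 4} = \sqrt{8} = 2 \sqrt{2} \approx 2.8284$)
$L{\left(k \right)} = - 4 \sqrt{k}$
$V{\left(T,t \right)} = - 4 \sqrt{T}$
$89 V{\left(b{\left(M{\left(1 \right)},3 \right)},B \right)} = 89 \left(- 4 \sqrt{-40}\right) = 89 \left(- 4 \cdot 2 i \sqrt{10}\right) = 89 \left(- 8 i \sqrt{10}\right) = - 712 i \sqrt{10}$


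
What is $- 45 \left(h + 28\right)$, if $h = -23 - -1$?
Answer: $-270$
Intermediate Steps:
$h = -22$ ($h = -23 + 1 = -22$)
$- 45 \left(h + 28\right) = - 45 \left(-22 + 28\right) = \left(-45\right) 6 = -270$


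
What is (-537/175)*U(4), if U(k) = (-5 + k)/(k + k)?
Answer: 537/1400 ≈ 0.38357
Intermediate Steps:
U(k) = (-5 + k)/(2*k) (U(k) = (-5 + k)/((2*k)) = (-5 + k)*(1/(2*k)) = (-5 + k)/(2*k))
(-537/175)*U(4) = (-537/175)*((1/2)*(-5 + 4)/4) = (-537*1/175)*((1/2)*(1/4)*(-1)) = -537/175*(-1/8) = 537/1400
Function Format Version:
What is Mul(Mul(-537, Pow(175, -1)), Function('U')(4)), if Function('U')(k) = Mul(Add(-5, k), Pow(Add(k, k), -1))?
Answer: Rational(537, 1400) ≈ 0.38357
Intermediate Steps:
Function('U')(k) = Mul(Rational(1, 2), Pow(k, -1), Add(-5, k)) (Function('U')(k) = Mul(Add(-5, k), Pow(Mul(2, k), -1)) = Mul(Add(-5, k), Mul(Rational(1, 2), Pow(k, -1))) = Mul(Rational(1, 2), Pow(k, -1), Add(-5, k)))
Mul(Mul(-537, Pow(175, -1)), Function('U')(4)) = Mul(Mul(-537, Pow(175, -1)), Mul(Rational(1, 2), Pow(4, -1), Add(-5, 4))) = Mul(Mul(-537, Rational(1, 175)), Mul(Rational(1, 2), Rational(1, 4), -1)) = Mul(Rational(-537, 175), Rational(-1, 8)) = Rational(537, 1400)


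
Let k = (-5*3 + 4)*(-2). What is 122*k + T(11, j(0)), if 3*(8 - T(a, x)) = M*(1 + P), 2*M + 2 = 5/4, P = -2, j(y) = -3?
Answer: 21535/8 ≈ 2691.9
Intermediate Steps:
M = -3/8 (M = -1 + (5/4)/2 = -1 + (5*(1/4))/2 = -1 + (1/2)*(5/4) = -1 + 5/8 = -3/8 ≈ -0.37500)
T(a, x) = 63/8 (T(a, x) = 8 - (-1)*(1 - 2)/8 = 8 - (-1)*(-1)/8 = 8 - 1/3*3/8 = 8 - 1/8 = 63/8)
k = 22 (k = (-15 + 4)*(-2) = -11*(-2) = 22)
122*k + T(11, j(0)) = 122*22 + 63/8 = 2684 + 63/8 = 21535/8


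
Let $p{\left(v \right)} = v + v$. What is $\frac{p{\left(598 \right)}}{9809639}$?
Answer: $\frac{1196}{9809639} \approx 0.00012192$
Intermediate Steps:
$p{\left(v \right)} = 2 v$
$\frac{p{\left(598 \right)}}{9809639} = \frac{2 \cdot 598}{9809639} = 1196 \cdot \frac{1}{9809639} = \frac{1196}{9809639}$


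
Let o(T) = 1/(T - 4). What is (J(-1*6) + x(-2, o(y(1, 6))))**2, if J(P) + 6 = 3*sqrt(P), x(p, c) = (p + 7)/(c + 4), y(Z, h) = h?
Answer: (-44 + 27*I*sqrt(6))**2/81 ≈ -30.099 - 71.852*I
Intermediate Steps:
o(T) = 1/(-4 + T)
x(p, c) = (7 + p)/(4 + c)
J(P) = -6 + 3*sqrt(P)
(J(-1*6) + x(-2, o(y(1, 6))))**2 = ((-6 + 3*sqrt(-1*6)) + (7 - 2)/(4 + 1/(-4 + 6)))**2 = ((-6 + 3*sqrt(-6)) + 5/(4 + 1/2))**2 = ((-6 + 3*(I*sqrt(6))) + 5/(4 + 1/2))**2 = ((-6 + 3*I*sqrt(6)) + 5/(9/2))**2 = ((-6 + 3*I*sqrt(6)) + (2/9)*5)**2 = ((-6 + 3*I*sqrt(6)) + 10/9)**2 = (-44/9 + 3*I*sqrt(6))**2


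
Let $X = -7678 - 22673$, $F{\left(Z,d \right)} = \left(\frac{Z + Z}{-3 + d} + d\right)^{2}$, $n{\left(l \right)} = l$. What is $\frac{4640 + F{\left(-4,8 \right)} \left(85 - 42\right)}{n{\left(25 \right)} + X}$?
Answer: $- \frac{80016}{379075} \approx -0.21108$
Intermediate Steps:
$F{\left(Z,d \right)} = \left(d + \frac{2 Z}{-3 + d}\right)^{2}$ ($F{\left(Z,d \right)} = \left(\frac{2 Z}{-3 + d} + d\right)^{2} = \left(d + \frac{2 Z}{-3 + d}\right)^{2}$)
$X = -30351$
$\frac{4640 + F{\left(-4,8 \right)} \left(85 - 42\right)}{n{\left(25 \right)} + X} = \frac{4640 + \frac{\left(8^{2} - 24 + 2 \left(-4\right)\right)^{2}}{\left(-3 + 8\right)^{2}} \left(85 - 42\right)}{25 - 30351} = \frac{4640 + \frac{\left(64 - 24 - 8\right)^{2}}{25} \cdot 43}{-30326} = \left(4640 + \frac{32^{2}}{25} \cdot 43\right) \left(- \frac{1}{30326}\right) = \left(4640 + \frac{1}{25} \cdot 1024 \cdot 43\right) \left(- \frac{1}{30326}\right) = \left(4640 + \frac{1024}{25} \cdot 43\right) \left(- \frac{1}{30326}\right) = \left(4640 + \frac{44032}{25}\right) \left(- \frac{1}{30326}\right) = \frac{160032}{25} \left(- \frac{1}{30326}\right) = - \frac{80016}{379075}$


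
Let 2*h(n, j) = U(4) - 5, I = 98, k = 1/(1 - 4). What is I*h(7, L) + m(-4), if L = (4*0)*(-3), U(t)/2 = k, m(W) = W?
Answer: -845/3 ≈ -281.67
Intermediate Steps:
k = -1/3 (k = 1/(-3) = -1/3 ≈ -0.33333)
U(t) = -2/3 (U(t) = 2*(-1/3) = -2/3)
L = 0 (L = 0*(-3) = 0)
h(n, j) = -17/6 (h(n, j) = (-2/3 - 5)/2 = (1/2)*(-17/3) = -17/6)
I*h(7, L) + m(-4) = 98*(-17/6) - 4 = -833/3 - 4 = -845/3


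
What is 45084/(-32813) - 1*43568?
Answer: -1429641868/32813 ≈ -43569.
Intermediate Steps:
45084/(-32813) - 1*43568 = 45084*(-1/32813) - 43568 = -45084/32813 - 43568 = -1429641868/32813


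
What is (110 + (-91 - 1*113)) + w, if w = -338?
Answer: -432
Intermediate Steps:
(110 + (-91 - 1*113)) + w = (110 + (-91 - 1*113)) - 338 = (110 + (-91 - 113)) - 338 = (110 - 204) - 338 = -94 - 338 = -432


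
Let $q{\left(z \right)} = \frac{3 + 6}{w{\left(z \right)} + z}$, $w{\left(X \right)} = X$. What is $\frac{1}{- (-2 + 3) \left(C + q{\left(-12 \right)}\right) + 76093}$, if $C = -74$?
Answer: $\frac{8}{609339} \approx 1.3129 \cdot 10^{-5}$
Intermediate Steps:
$q{\left(z \right)} = \frac{9}{2 z}$ ($q{\left(z \right)} = \frac{3 + 6}{z + z} = \frac{9}{2 z}$)
$\frac{1}{- (-2 + 3) \left(C + q{\left(-12 \right)}\right) + 76093} = \frac{1}{- (-2 + 3) \left(-74 + \frac{9}{2 \left(-12\right)}\right) + 76093} = \frac{1}{\left(-1\right) 1 \left(-74 + \frac{9}{2} \left(- \frac{1}{12}\right)\right) + 76093} = \frac{1}{- (-74 - \frac{3}{8}) + 76093} = \frac{1}{\left(-1\right) \left(- \frac{595}{8}\right) + 76093} = \frac{1}{\frac{595}{8} + 76093} = \frac{1}{\frac{609339}{8}} = \frac{8}{609339}$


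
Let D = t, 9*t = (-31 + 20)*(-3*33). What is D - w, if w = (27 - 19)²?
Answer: 57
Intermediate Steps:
w = 64 (w = 8² = 64)
t = 121 (t = ((-31 + 20)*(-3*33))/9 = (-11*(-99))/9 = (⅑)*1089 = 121)
D = 121
D - w = 121 - 1*64 = 121 - 64 = 57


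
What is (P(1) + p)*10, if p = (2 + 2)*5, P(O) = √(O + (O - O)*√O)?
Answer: 210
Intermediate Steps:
P(O) = √O (P(O) = √(O + 0*√O) = √(O + 0) = √O)
p = 20 (p = 4*5 = 20)
(P(1) + p)*10 = (√1 + 20)*10 = (1 + 20)*10 = 21*10 = 210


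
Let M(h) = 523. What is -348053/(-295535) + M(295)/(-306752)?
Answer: 106611389051/90655952320 ≈ 1.1760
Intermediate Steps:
-348053/(-295535) + M(295)/(-306752) = -348053/(-295535) + 523/(-306752) = -348053*(-1/295535) + 523*(-1/306752) = 348053/295535 - 523/306752 = 106611389051/90655952320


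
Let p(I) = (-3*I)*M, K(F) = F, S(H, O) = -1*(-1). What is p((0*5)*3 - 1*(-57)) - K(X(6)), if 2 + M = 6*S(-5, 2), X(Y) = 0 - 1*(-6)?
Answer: -690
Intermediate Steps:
X(Y) = 6 (X(Y) = 0 + 6 = 6)
S(H, O) = 1
M = 4 (M = -2 + 6*1 = -2 + 6 = 4)
p(I) = -12*I (p(I) = -3*I*4 = -12*I)
p((0*5)*3 - 1*(-57)) - K(X(6)) = -12*((0*5)*3 - 1*(-57)) - 1*6 = -12*(0*3 + 57) - 6 = -12*(0 + 57) - 6 = -12*57 - 6 = -684 - 6 = -690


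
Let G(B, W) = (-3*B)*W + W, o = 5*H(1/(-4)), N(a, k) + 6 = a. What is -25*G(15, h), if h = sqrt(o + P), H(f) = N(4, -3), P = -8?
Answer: 3300*I*sqrt(2) ≈ 4666.9*I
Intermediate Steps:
N(a, k) = -6 + a
H(f) = -2 (H(f) = -6 + 4 = -2)
o = -10 (o = 5*(-2) = -10)
h = 3*I*sqrt(2) (h = sqrt(-10 - 8) = sqrt(-18) = 3*I*sqrt(2) ≈ 4.2426*I)
G(B, W) = W - 3*B*W (G(B, W) = -3*B*W + W = W - 3*B*W)
-25*G(15, h) = -25*3*I*sqrt(2)*(1 - 3*15) = -25*3*I*sqrt(2)*(1 - 45) = -25*3*I*sqrt(2)*(-44) = -(-3300)*I*sqrt(2) = 3300*I*sqrt(2)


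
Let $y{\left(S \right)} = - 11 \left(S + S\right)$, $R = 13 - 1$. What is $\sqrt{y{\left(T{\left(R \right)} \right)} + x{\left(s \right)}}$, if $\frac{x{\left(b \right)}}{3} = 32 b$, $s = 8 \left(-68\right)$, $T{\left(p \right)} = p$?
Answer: $162 i \sqrt{2} \approx 229.1 i$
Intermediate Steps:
$R = 12$
$s = -544$
$y{\left(S \right)} = - 22 S$ ($y{\left(S \right)} = - 11 \cdot 2 S = - 22 S$)
$x{\left(b \right)} = 96 b$ ($x{\left(b \right)} = 3 \cdot 32 b = 96 b$)
$\sqrt{y{\left(T{\left(R \right)} \right)} + x{\left(s \right)}} = \sqrt{\left(-22\right) 12 + 96 \left(-544\right)} = \sqrt{-264 - 52224} = \sqrt{-52488} = 162 i \sqrt{2}$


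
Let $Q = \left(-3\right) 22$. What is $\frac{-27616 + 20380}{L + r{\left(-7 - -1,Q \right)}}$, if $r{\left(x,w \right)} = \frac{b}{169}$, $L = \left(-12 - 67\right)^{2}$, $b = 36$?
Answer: $- \frac{1222884}{1054765} \approx -1.1594$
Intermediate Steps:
$Q = -66$
$L = 6241$ ($L = \left(-79\right)^{2} = 6241$)
$r{\left(x,w \right)} = \frac{36}{169}$
$\frac{-27616 + 20380}{L + r{\left(-7 - -1,Q \right)}} = \frac{-27616 + 20380}{6241 + \frac{36}{169}} = - \frac{7236}{\frac{1054765}{169}} = \left(-7236\right) \frac{169}{1054765} = - \frac{1222884}{1054765}$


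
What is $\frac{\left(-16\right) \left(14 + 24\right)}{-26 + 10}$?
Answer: $38$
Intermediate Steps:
$\frac{\left(-16\right) \left(14 + 24\right)}{-26 + 10} = \frac{\left(-16\right) 38}{-16} = \left(-608\right) \left(- \frac{1}{16}\right) = 38$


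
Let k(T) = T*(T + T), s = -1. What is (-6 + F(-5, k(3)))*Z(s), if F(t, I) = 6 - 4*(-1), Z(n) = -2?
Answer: -8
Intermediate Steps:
k(T) = 2*T**2 (k(T) = T*(2*T) = 2*T**2)
F(t, I) = 10 (F(t, I) = 6 + 4 = 10)
(-6 + F(-5, k(3)))*Z(s) = (-6 + 10)*(-2) = 4*(-2) = -8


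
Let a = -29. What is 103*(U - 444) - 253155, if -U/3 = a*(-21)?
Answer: -487068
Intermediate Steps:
U = -1827 (U = -(-87)*(-21) = -3*609 = -1827)
103*(U - 444) - 253155 = 103*(-1827 - 444) - 253155 = 103*(-2271) - 253155 = -233913 - 253155 = -487068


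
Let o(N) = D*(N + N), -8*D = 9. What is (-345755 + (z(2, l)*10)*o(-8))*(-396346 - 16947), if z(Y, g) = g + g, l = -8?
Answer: 144088405055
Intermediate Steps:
D = -9/8 (D = -1/8*9 = -9/8 ≈ -1.1250)
z(Y, g) = 2*g
o(N) = -9*N/4 (o(N) = -9*(N + N)/8 = -9*N/4)
(-345755 + (z(2, l)*10)*o(-8))*(-396346 - 16947) = (-345755 + ((2*(-8))*10)*(-9/4*(-8)))*(-396346 - 16947) = (-345755 - 16*10*18)*(-413293) = (-345755 - 160*18)*(-413293) = (-345755 - 2880)*(-413293) = -348635*(-413293) = 144088405055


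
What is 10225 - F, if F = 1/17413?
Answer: 178047924/17413 ≈ 10225.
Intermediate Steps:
F = 1/17413 ≈ 5.7428e-5
10225 - F = 10225 - 1*1/17413 = 10225 - 1/17413 = 178047924/17413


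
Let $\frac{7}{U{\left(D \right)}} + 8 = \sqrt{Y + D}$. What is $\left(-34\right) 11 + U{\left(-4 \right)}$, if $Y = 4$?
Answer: $- \frac{2999}{8} \approx -374.88$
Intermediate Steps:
$U{\left(D \right)} = \frac{7}{-8 + \sqrt{4 + D}}$
$\left(-34\right) 11 + U{\left(-4 \right)} = \left(-34\right) 11 + \frac{7}{-8 + \sqrt{4 - 4}} = -374 + \frac{7}{-8 + \sqrt{0}} = -374 + \frac{7}{-8 + 0} = -374 + \frac{7}{-8} = -374 + 7 \left(- \frac{1}{8}\right) = -374 - \frac{7}{8} = - \frac{2999}{8}$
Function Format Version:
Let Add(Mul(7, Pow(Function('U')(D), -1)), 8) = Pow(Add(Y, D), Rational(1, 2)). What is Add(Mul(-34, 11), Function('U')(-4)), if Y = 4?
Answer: Rational(-2999, 8) ≈ -374.88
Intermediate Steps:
Function('U')(D) = Mul(7, Pow(Add(-8, Pow(Add(4, D), Rational(1, 2))), -1))
Add(Mul(-34, 11), Function('U')(-4)) = Add(Mul(-34, 11), Mul(7, Pow(Add(-8, Pow(Add(4, -4), Rational(1, 2))), -1))) = Add(-374, Mul(7, Pow(Add(-8, Pow(0, Rational(1, 2))), -1))) = Add(-374, Mul(7, Pow(Add(-8, 0), -1))) = Add(-374, Mul(7, Pow(-8, -1))) = Add(-374, Mul(7, Rational(-1, 8))) = Add(-374, Rational(-7, 8)) = Rational(-2999, 8)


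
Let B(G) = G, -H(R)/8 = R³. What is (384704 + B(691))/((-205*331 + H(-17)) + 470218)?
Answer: 385395/441667 ≈ 0.87259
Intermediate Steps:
H(R) = -8*R³
(384704 + B(691))/((-205*331 + H(-17)) + 470218) = (384704 + 691)/((-205*331 - 8*(-17)³) + 470218) = 385395/((-67855 - 8*(-4913)) + 470218) = 385395/((-67855 + 39304) + 470218) = 385395/(-28551 + 470218) = 385395/441667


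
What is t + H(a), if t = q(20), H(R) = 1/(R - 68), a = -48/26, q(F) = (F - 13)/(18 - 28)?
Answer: -3243/4540 ≈ -0.71432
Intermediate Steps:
q(F) = 13/10 - F/10 (q(F) = (-13 + F)/(-10) = (-13 + F)*(-⅒) = 13/10 - F/10)
a = -24/13 (a = -48*1/26 = -24/13 ≈ -1.8462)
H(R) = 1/(-68 + R)
t = -7/10 (t = 13/10 - ⅒*20 = 13/10 - 2 = -7/10 ≈ -0.70000)
t + H(a) = -7/10 + 1/(-68 - 24/13) = -7/10 + 1/(-908/13) = -7/10 - 13/908 = -3243/4540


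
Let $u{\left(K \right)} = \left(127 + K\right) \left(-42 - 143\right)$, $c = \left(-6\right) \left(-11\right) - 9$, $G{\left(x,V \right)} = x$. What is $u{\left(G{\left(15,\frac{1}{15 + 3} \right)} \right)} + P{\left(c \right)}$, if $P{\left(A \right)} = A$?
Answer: $-26213$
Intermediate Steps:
$c = 57$ ($c = 66 - 9 = 57$)
$u{\left(K \right)} = -23495 - 185 K$ ($u{\left(K \right)} = \left(127 + K\right) \left(-185\right) = -23495 - 185 K$)
$u{\left(G{\left(15,\frac{1}{15 + 3} \right)} \right)} + P{\left(c \right)} = \left(-23495 - 2775\right) + 57 = -26270 + 57 = -26213$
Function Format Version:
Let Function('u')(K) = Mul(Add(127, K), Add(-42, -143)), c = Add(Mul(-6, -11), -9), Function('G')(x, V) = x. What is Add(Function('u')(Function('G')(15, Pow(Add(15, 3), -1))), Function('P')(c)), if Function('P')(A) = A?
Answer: -26213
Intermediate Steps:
c = 57 (c = Add(66, -9) = 57)
Function('u')(K) = Add(-23495, Mul(-185, K)) (Function('u')(K) = Mul(Add(127, K), -185) = Add(-23495, Mul(-185, K)))
Add(Function('u')(Function('G')(15, Pow(Add(15, 3), -1))), Function('P')(c)) = Add(Add(-23495, Mul(-185, 15)), 57) = Add(Add(-23495, -2775), 57) = Add(-26270, 57) = -26213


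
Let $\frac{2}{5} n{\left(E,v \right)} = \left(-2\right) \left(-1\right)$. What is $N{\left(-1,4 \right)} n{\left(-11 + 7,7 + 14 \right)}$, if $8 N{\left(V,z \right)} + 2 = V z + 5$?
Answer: $- \frac{5}{8} \approx -0.625$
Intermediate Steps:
$N{\left(V,z \right)} = \frac{3}{8} + \frac{V z}{8}$ ($N{\left(V,z \right)} = - \frac{1}{4} + \frac{V z + 5}{8} = - \frac{1}{4} + \frac{5 + V z}{8} = - \frac{1}{4} + \left(\frac{5}{8} + \frac{V z}{8}\right) = \frac{3}{8} + \frac{V z}{8}$)
$n{\left(E,v \right)} = 5$ ($n{\left(E,v \right)} = \frac{5 \left(\left(-2\right) \left(-1\right)\right)}{2} = \frac{5}{2} \cdot 2 = 5$)
$N{\left(-1,4 \right)} n{\left(-11 + 7,7 + 14 \right)} = \left(\frac{3}{8} + \frac{1}{8} \left(-1\right) 4\right) 5 = \left(\frac{3}{8} - \frac{1}{2}\right) 5 = \left(- \frac{1}{8}\right) 5 = - \frac{5}{8}$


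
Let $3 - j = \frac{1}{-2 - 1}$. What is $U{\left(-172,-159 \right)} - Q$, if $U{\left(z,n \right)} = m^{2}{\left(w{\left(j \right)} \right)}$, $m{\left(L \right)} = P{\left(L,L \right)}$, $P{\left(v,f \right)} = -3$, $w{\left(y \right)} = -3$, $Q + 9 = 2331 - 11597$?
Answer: $9284$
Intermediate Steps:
$Q = -9275$ ($Q = -9 + \left(2331 - 11597\right) = -9 - 9266 = -9275$)
$j = \frac{10}{3}$ ($j = 3 - \frac{1}{-2 - 1} = 3 - \frac{1}{-3} = 3 - - \frac{1}{3} = 3 + \frac{1}{3} = \frac{10}{3} \approx 3.3333$)
$m{\left(L \right)} = -3$
$U{\left(z,n \right)} = 9$ ($U{\left(z,n \right)} = \left(-3\right)^{2} = 9$)
$U{\left(-172,-159 \right)} - Q = 9 - -9275 = 9 + 9275 = 9284$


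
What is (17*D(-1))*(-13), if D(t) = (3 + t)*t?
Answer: 442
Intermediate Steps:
D(t) = t*(3 + t)
(17*D(-1))*(-13) = (17*(-(3 - 1)))*(-13) = (17*(-1*2))*(-13) = (17*(-2))*(-13) = -34*(-13) = 442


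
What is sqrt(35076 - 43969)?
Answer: I*sqrt(8893) ≈ 94.303*I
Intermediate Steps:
sqrt(35076 - 43969) = sqrt(-8893) = I*sqrt(8893)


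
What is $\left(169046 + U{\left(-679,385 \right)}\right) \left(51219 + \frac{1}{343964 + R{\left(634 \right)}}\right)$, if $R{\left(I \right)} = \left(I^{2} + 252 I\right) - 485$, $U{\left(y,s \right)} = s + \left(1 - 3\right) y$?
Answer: $\frac{7918391592309362}{905203} \approx 8.7476 \cdot 10^{9}$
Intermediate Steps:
$U{\left(y,s \right)} = s - 2 y$
$R{\left(I \right)} = -485 + I^{2} + 252 I$
$\left(169046 + U{\left(-679,385 \right)}\right) \left(51219 + \frac{1}{343964 + R{\left(634 \right)}}\right) = \left(169046 + \left(385 - -1358\right)\right) \left(51219 + \frac{1}{343964 + \left(-485 + 634^{2} + 252 \cdot 634\right)}\right) = \left(169046 + \left(385 + 1358\right)\right) \left(51219 + \frac{1}{343964 + \left(-485 + 401956 + 159768\right)}\right) = \left(169046 + 1743\right) \left(51219 + \frac{1}{343964 + 561239}\right) = 170789 \left(51219 + \frac{1}{905203}\right) = 170789 \cdot \frac{46363592458}{905203} = \frac{7918391592309362}{905203}$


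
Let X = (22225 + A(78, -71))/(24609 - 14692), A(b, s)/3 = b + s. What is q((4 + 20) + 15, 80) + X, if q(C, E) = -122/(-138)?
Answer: 2139911/684273 ≈ 3.1273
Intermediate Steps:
A(b, s) = 3*b + 3*s (A(b, s) = 3*(b + s) = 3*b + 3*s)
q(C, E) = 61/69 (q(C, E) = -122*(-1/138) = 61/69)
X = 22246/9917 (X = (22225 + (3*78 + 3*(-71)))/(24609 - 14692) = (22225 + (234 - 213))/9917 = (22225 + 21)*(1/9917) = 22246*(1/9917) = 22246/9917 ≈ 2.2432)
q((4 + 20) + 15, 80) + X = 61/69 + 22246/9917 = 2139911/684273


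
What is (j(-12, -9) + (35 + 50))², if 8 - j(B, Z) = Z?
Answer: 10404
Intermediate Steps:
j(B, Z) = 8 - Z
(j(-12, -9) + (35 + 50))² = ((8 - 1*(-9)) + (35 + 50))² = ((8 + 9) + 85)² = (17 + 85)² = 102² = 10404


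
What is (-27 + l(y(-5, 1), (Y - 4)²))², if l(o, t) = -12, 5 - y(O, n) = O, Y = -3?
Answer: 1521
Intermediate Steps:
y(O, n) = 5 - O
(-27 + l(y(-5, 1), (Y - 4)²))² = (-27 - 12)² = (-39)² = 1521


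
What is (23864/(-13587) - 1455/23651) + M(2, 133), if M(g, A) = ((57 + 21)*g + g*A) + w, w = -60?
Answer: 115743125045/321346137 ≈ 360.18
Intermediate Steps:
M(g, A) = -60 + 78*g + A*g (M(g, A) = ((57 + 21)*g + g*A) - 60 = (78*g + A*g) - 60 = -60 + 78*g + A*g)
(23864/(-13587) - 1455/23651) + M(2, 133) = (23864/(-13587) - 1455/23651) + (-60 + 78*2 + 133*2) = (23864*(-1/13587) - 1455*1/23651) + (-60 + 156 + 266) = (-23864/13587 - 1455/23651) + 362 = -584176549/321346137 + 362 = 115743125045/321346137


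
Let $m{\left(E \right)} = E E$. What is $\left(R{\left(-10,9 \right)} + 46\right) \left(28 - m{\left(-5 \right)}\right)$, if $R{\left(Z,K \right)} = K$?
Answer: $165$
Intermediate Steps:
$m{\left(E \right)} = E^{2}$
$\left(R{\left(-10,9 \right)} + 46\right) \left(28 - m{\left(-5 \right)}\right) = \left(9 + 46\right) \left(28 - \left(-5\right)^{2}\right) = 55 \left(28 - 25\right) = 55 \cdot 3 = 165$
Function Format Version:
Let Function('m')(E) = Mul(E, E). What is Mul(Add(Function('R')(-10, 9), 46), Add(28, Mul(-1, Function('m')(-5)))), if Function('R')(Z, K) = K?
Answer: 165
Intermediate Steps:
Function('m')(E) = Pow(E, 2)
Mul(Add(Function('R')(-10, 9), 46), Add(28, Mul(-1, Function('m')(-5)))) = Mul(Add(9, 46), Add(28, Mul(-1, Pow(-5, 2)))) = Mul(55, Add(28, Mul(-1, 25))) = Mul(55, Add(28, -25)) = Mul(55, 3) = 165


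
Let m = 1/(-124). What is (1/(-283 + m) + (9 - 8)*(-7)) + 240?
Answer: 8176545/35093 ≈ 233.00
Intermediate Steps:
m = -1/124 ≈ -0.0080645
(1/(-283 + m) + (9 - 8)*(-7)) + 240 = (1/(-283 - 1/124) + (9 - 8)*(-7)) + 240 = (1/(-35093/124) + 1*(-7)) + 240 = (-124/35093 - 7) + 240 = -245775/35093 + 240 = 8176545/35093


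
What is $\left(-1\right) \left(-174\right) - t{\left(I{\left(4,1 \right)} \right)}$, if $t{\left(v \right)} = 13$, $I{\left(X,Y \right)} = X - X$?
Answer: $161$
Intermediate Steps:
$I{\left(X,Y \right)} = 0$
$\left(-1\right) \left(-174\right) - t{\left(I{\left(4,1 \right)} \right)} = \left(-1\right) \left(-174\right) - 13 = 174 - 13 = 161$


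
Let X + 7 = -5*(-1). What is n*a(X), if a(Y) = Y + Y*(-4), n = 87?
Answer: 522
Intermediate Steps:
X = -2 (X = -7 - 5*(-1) = -7 + 5 = -2)
a(Y) = -3*Y (a(Y) = Y - 4*Y = -3*Y)
n*a(X) = 87*(-3*(-2)) = 87*6 = 522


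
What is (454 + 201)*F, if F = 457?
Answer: 299335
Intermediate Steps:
(454 + 201)*F = (454 + 201)*457 = 655*457 = 299335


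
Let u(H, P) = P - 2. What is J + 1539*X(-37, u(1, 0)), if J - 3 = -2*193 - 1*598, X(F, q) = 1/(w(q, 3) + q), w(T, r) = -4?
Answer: -2475/2 ≈ -1237.5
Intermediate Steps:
u(H, P) = -2 + P
X(F, q) = 1/(-4 + q)
J = -981 (J = 3 + (-2*193 - 1*598) = 3 + (-386 - 598) = 3 - 984 = -981)
J + 1539*X(-37, u(1, 0)) = -981 + 1539/(-4 + (-2 + 0)) = -981 + 1539/(-4 - 2) = -981 + 1539/(-6) = -981 + 1539*(-⅙) = -981 - 513/2 = -2475/2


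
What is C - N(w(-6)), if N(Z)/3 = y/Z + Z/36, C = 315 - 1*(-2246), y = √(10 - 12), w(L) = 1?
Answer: 30731/12 - 3*I*√2 ≈ 2560.9 - 4.2426*I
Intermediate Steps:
y = I*√2 (y = √(-2) = I*√2 ≈ 1.4142*I)
C = 2561 (C = 315 + 2246 = 2561)
N(Z) = Z/12 + 3*I*√2/Z (N(Z) = 3*((I*√2)/Z + Z/36) = 3*(I*√2/Z + Z*(1/36)) = 3*(I*√2/Z + Z/36) = 3*(Z/36 + I*√2/Z) = Z/12 + 3*I*√2/Z)
C - N(w(-6)) = 2561 - ((1/12)*1 + 3*I*√2/1) = 2561 - (1/12 + 3*I*√2*1) = 2561 - (1/12 + 3*I*√2) = 2561 + (-1/12 - 3*I*√2) = 30731/12 - 3*I*√2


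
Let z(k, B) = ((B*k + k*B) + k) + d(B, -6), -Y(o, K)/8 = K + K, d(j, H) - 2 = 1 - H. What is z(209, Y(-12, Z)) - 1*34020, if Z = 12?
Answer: -114058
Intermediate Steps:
d(j, H) = 3 - H (d(j, H) = 2 + (1 - H) = 3 - H)
Y(o, K) = -16*K (Y(o, K) = -8*(K + K) = -16*K)
z(k, B) = 9 + k + 2*B*k (z(k, B) = ((B*k + k*B) + k) + (3 - 1*(-6)) = ((B*k + B*k) + k) + (3 + 6) = (2*B*k + k) + 9 = (k + 2*B*k) + 9 = 9 + k + 2*B*k)
z(209, Y(-12, Z)) - 1*34020 = (9 + 209 + 2*(-16*12)*209) - 1*34020 = (9 + 209 + 2*(-192)*209) - 34020 = (9 + 209 - 80256) - 34020 = -80038 - 34020 = -114058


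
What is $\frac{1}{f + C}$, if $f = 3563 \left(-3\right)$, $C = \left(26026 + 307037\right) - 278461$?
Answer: $\frac{1}{43913} \approx 2.2772 \cdot 10^{-5}$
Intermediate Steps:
$C = 54602$ ($C = 333063 - 278461 = 54602$)
$f = -10689$
$\frac{1}{f + C} = \frac{1}{-10689 + 54602} = \frac{1}{43913}$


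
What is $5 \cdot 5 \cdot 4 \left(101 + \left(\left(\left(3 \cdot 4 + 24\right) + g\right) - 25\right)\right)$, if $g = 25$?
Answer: $13700$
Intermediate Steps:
$5 \cdot 5 \cdot 4 \left(101 + \left(\left(\left(3 \cdot 4 + 24\right) + g\right) - 25\right)\right) = 5 \cdot 5 \cdot 4 \left(101 + \left(\left(\left(3 \cdot 4 + 24\right) + 25\right) - 25\right)\right) = 25 \cdot 4 \left(101 + \left(\left(\left(12 + 24\right) + 25\right) - 25\right)\right) = 100 \left(101 + \left(\left(36 + 25\right) - 25\right)\right) = 100 \left(101 + \left(61 - 25\right)\right) = 100 \left(101 + 36\right) = 100 \cdot 137 = 13700$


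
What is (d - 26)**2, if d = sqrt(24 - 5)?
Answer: (26 - sqrt(19))**2 ≈ 468.34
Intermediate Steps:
d = sqrt(19) ≈ 4.3589
(d - 26)**2 = (sqrt(19) - 26)**2 = (-26 + sqrt(19))**2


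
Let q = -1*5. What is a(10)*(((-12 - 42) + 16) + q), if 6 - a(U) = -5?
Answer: -473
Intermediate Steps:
a(U) = 11 (a(U) = 6 - 1*(-5) = 6 + 5 = 11)
q = -5
a(10)*(((-12 - 42) + 16) + q) = 11*(((-12 - 42) + 16) - 5) = 11*((-54 + 16) - 5) = 11*(-38 - 5) = 11*(-43) = -473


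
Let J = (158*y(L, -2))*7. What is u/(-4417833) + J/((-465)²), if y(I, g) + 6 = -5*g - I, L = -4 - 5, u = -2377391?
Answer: 192523657283/318415313475 ≈ 0.60463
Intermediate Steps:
L = -9
y(I, g) = -6 - I - 5*g (y(I, g) = -6 + (-5*g - I) = -6 + (-I - 5*g) = -6 - I - 5*g)
J = 14378 (J = (158*(-6 - 1*(-9) - 5*(-2)))*7 = (158*(-6 + 9 + 10))*7 = (158*13)*7 = 2054*7 = 14378)
u/(-4417833) + J/((-465)²) = -2377391/(-4417833) + 14378/((-465)²) = -2377391*(-1/4417833) + 14378/216225 = 2377391/4417833 + 14378*(1/216225) = 2377391/4417833 + 14378/216225 = 192523657283/318415313475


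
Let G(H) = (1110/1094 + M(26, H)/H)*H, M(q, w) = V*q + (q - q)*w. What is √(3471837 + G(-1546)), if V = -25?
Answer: √1038141048673/547 ≈ 1862.7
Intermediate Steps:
M(q, w) = -25*q (M(q, w) = -25*q + (q - q)*w = -25*q + 0*w = -25*q + 0 = -25*q)
G(H) = H*(555/547 - 650/H) (G(H) = (1110/1094 + (-25*26)/H)*H = (1110*(1/1094) - 650/H)*H = (555/547 - 650/H)*H = H*(555/547 - 650/H))
√(3471837 + G(-1546)) = √(3471837 + (-650 + (555/547)*(-1546))) = √(3471837 + (-650 - 858030/547)) = √(3471837 - 1213580/547) = √(1897881259/547) = √1038141048673/547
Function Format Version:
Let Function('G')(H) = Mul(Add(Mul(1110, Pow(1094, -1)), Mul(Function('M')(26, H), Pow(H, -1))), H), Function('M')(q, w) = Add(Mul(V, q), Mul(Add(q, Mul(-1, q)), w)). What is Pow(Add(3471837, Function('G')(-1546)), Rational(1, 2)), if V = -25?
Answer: Mul(Rational(1, 547), Pow(1038141048673, Rational(1, 2))) ≈ 1862.7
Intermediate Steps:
Function('M')(q, w) = Mul(-25, q) (Function('M')(q, w) = Add(Mul(-25, q), Mul(Add(q, Mul(-1, q)), w)) = Add(Mul(-25, q), Mul(0, w)) = Add(Mul(-25, q), 0) = Mul(-25, q))
Function('G')(H) = Mul(H, Add(Rational(555, 547), Mul(-650, Pow(H, -1)))) (Function('G')(H) = Mul(Add(Mul(1110, Pow(1094, -1)), Mul(Mul(-25, 26), Pow(H, -1))), H) = Mul(Add(Mul(1110, Rational(1, 1094)), Mul(-650, Pow(H, -1))), H) = Mul(Add(Rational(555, 547), Mul(-650, Pow(H, -1))), H) = Mul(H, Add(Rational(555, 547), Mul(-650, Pow(H, -1)))))
Pow(Add(3471837, Function('G')(-1546)), Rational(1, 2)) = Pow(Add(3471837, Add(-650, Mul(Rational(555, 547), -1546))), Rational(1, 2)) = Pow(Add(3471837, Add(-650, Rational(-858030, 547))), Rational(1, 2)) = Pow(Add(3471837, Rational(-1213580, 547)), Rational(1, 2)) = Pow(Rational(1897881259, 547), Rational(1, 2)) = Mul(Rational(1, 547), Pow(1038141048673, Rational(1, 2)))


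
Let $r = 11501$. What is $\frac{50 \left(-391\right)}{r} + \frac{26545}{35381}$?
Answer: $- \frac{386404505}{406916881} \approx -0.94959$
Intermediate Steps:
$\frac{50 \left(-391\right)}{r} + \frac{26545}{35381} = \frac{50 \left(-391\right)}{11501} + \frac{26545}{35381} = \left(-19550\right) \frac{1}{11501} + 26545 \cdot \frac{1}{35381} = - \frac{19550}{11501} + \frac{26545}{35381} = - \frac{386404505}{406916881}$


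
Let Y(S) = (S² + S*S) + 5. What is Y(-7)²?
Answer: 10609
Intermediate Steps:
Y(S) = 5 + 2*S² (Y(S) = (S² + S²) + 5 = 2*S² + 5 = 5 + 2*S²)
Y(-7)² = (5 + 2*(-7)²)² = (5 + 2*49)² = (5 + 98)² = 103² = 10609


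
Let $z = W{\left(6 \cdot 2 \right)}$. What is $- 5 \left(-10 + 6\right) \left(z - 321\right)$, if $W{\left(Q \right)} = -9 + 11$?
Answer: $-6380$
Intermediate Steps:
$W{\left(Q \right)} = 2$
$z = 2$
$- 5 \left(-10 + 6\right) \left(z - 321\right) = - 5 \left(-10 + 6\right) \left(2 - 321\right) = \left(-5\right) \left(-4\right) \left(-319\right) = 20 \left(-319\right) = -6380$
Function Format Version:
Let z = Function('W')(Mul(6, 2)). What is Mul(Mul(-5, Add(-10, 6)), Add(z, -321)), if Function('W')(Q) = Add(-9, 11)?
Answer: -6380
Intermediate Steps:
Function('W')(Q) = 2
z = 2
Mul(Mul(-5, Add(-10, 6)), Add(z, -321)) = Mul(Mul(-5, Add(-10, 6)), Add(2, -321)) = Mul(Mul(-5, -4), -319) = Mul(20, -319) = -6380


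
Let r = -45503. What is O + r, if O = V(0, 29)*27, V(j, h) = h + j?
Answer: -44720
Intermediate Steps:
O = 783 (O = (29 + 0)*27 = 29*27 = 783)
O + r = 783 - 45503 = -44720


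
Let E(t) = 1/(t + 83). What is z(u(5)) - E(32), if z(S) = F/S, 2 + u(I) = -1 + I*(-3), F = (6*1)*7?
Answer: -808/345 ≈ -2.3420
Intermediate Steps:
E(t) = 1/(83 + t)
F = 42 (F = 6*7 = 42)
u(I) = -3 - 3*I (u(I) = -2 + (-1 + I*(-3)) = -2 + (-1 - 3*I) = -3 - 3*I)
z(S) = 42/S
z(u(5)) - E(32) = 42/(-3 - 3*5) - 1/(83 + 32) = 42/(-3 - 15) - 1/115 = 42/(-18) - 1*1/115 = 42*(-1/18) - 1/115 = -7/3 - 1/115 = -808/345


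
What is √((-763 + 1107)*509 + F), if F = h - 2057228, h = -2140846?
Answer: I*√4022978 ≈ 2005.7*I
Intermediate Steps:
F = -4198074 (F = -2140846 - 2057228 = -4198074)
√((-763 + 1107)*509 + F) = √((-763 + 1107)*509 - 4198074) = √(344*509 - 4198074) = √(175096 - 4198074) = √(-4022978) = I*√4022978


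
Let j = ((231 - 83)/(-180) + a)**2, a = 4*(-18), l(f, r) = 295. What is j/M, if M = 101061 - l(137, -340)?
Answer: 10738729/204051150 ≈ 0.052628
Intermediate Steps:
a = -72
M = 100766 (M = 101061 - 1*295 = 101061 - 295 = 100766)
j = 10738729/2025 (j = ((231 - 83)/(-180) - 72)**2 = (148*(-1/180) - 72)**2 = (-37/45 - 72)**2 = (-3277/45)**2 = 10738729/2025 ≈ 5303.1)
j/M = (10738729/2025)/100766 = (10738729/2025)*(1/100766) = 10738729/204051150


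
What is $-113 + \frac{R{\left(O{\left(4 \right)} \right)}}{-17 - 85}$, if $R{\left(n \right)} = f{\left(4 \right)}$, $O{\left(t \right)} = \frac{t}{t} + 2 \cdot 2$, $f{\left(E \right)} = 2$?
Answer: $- \frac{5764}{51} \approx -113.02$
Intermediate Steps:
$O{\left(t \right)} = 5$ ($O{\left(t \right)} = 1 + 4 = 5$)
$R{\left(n \right)} = 2$
$-113 + \frac{R{\left(O{\left(4 \right)} \right)}}{-17 - 85} = -113 + \frac{2}{-17 - 85} = -113 + \frac{2}{-102} = -113 + 2 \left(- \frac{1}{102}\right) = -113 - \frac{1}{51} = - \frac{5764}{51}$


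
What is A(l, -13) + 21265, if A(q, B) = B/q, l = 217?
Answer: 4614492/217 ≈ 21265.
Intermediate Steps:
A(l, -13) + 21265 = -13/217 + 21265 = 4614492/217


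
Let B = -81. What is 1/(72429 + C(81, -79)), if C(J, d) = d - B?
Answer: 1/72431 ≈ 1.3806e-5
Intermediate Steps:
C(J, d) = 81 + d (C(J, d) = d - 1*(-81) = d + 81 = 81 + d)
1/(72429 + C(81, -79)) = 1/(72429 + (81 - 79)) = 1/(72429 + 2) = 1/72431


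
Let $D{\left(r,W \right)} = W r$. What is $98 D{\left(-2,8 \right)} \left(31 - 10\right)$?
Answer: $-32928$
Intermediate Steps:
$98 D{\left(-2,8 \right)} \left(31 - 10\right) = 98 \cdot 8 \left(-2\right) \left(31 - 10\right) = 98 \left(-16\right) \left(31 - 10\right) = \left(-1568\right) 21 = -32928$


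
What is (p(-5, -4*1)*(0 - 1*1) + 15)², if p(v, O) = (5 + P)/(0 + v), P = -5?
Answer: 225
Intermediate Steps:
p(v, O) = 0 (p(v, O) = (5 - 5)/(0 + v) = 0/v = 0)
(p(-5, -4*1)*(0 - 1*1) + 15)² = (0*(0 - 1*1) + 15)² = (0*(0 - 1) + 15)² = (0*(-1) + 15)² = (0 + 15)² = 15² = 225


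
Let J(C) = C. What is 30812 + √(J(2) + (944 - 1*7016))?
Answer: 30812 + I*√6070 ≈ 30812.0 + 77.91*I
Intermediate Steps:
30812 + √(J(2) + (944 - 1*7016)) = 30812 + √(2 + (944 - 1*7016)) = 30812 + √(2 + (944 - 7016)) = 30812 + √(2 - 6072) = 30812 + √(-6070) = 30812 + I*√6070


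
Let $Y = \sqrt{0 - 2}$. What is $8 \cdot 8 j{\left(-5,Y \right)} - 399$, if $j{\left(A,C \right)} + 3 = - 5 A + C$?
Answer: $1009 + 64 i \sqrt{2} \approx 1009.0 + 90.51 i$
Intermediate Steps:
$Y = i \sqrt{2}$ ($Y = \sqrt{-2} = i \sqrt{2} \approx 1.4142 i$)
$j{\left(A,C \right)} = -3 + C - 5 A$ ($j{\left(A,C \right)} = -3 - \left(- C + 5 A\right) = -3 + C - 5 A$)
$8 \cdot 8 j{\left(-5,Y \right)} - 399 = 8 \cdot 8 \left(-3 + i \sqrt{2} - -25\right) - 399 = 64 \left(-3 + i \sqrt{2} + 25\right) - 399 = 64 \left(22 + i \sqrt{2}\right) - 399 = \left(1408 + 64 i \sqrt{2}\right) - 399 = 1009 + 64 i \sqrt{2}$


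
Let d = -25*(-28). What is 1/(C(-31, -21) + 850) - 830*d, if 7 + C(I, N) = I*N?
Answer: -868013999/1494 ≈ -5.8100e+5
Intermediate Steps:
d = 700
C(I, N) = -7 + I*N
1/(C(-31, -21) + 850) - 830*d = 1/((-7 - 31*(-21)) + 850) - 830*700 = 1/((-7 + 651) + 850) - 581000 = 1/(644 + 850) - 581000 = 1/1494 - 581000 = -868013999/1494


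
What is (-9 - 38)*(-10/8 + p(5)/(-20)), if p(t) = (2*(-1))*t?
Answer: 141/4 ≈ 35.250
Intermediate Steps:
p(t) = -2*t
(-9 - 38)*(-10/8 + p(5)/(-20)) = (-9 - 38)*(-10/8 - 2*5/(-20)) = -47*(-10*⅛ - 10*(-1/20)) = -47*(-5/4 + ½) = -47*(-¾) = 141/4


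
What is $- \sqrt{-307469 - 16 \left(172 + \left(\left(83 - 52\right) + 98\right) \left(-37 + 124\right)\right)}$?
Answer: $- 3 i \sqrt{54421} \approx - 699.85 i$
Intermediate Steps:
$- \sqrt{-307469 - 16 \left(172 + \left(\left(83 - 52\right) + 98\right) \left(-37 + 124\right)\right)} = - \sqrt{-307469 - 16 \left(172 + \left(\left(83 - 52\right) + 98\right) 87\right)} = - \sqrt{-307469 - 16 \left(172 + \left(31 + 98\right) 87\right)} = - \sqrt{-307469 - 16 \left(172 + 129 \cdot 87\right)} = - \sqrt{-307469 - 16 \left(172 + 11223\right)} = - \sqrt{-307469 - 182320} = - \sqrt{-489789} = - 3 i \sqrt{54421}$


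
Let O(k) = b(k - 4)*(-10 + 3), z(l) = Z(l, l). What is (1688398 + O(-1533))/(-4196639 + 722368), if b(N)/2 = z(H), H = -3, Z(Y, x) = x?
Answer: -1688440/3474271 ≈ -0.48598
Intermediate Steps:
z(l) = l
b(N) = -6 (b(N) = 2*(-3) = -6)
O(k) = 42 (O(k) = -6*(-10 + 3) = -6*(-7) = 42)
(1688398 + O(-1533))/(-4196639 + 722368) = (1688398 + 42)/(-4196639 + 722368) = 1688440/(-3474271) = 1688440*(-1/3474271) = -1688440/3474271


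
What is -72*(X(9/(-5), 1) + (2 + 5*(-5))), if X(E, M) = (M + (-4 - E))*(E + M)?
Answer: 39672/25 ≈ 1586.9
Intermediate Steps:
X(E, M) = (E + M)*(-4 + M - E) (X(E, M) = (-4 + M - E)*(E + M) = (E + M)*(-4 + M - E))
-72*(X(9/(-5), 1) + (2 + 5*(-5))) = -72*((1² - (9/(-5))² - 36/(-5) - 4*1) + (2 + 5*(-5))) = -72*((1 - (9*(-⅕))² - 36*(-1)/5 - 4) + (2 - 25)) = -72*((1 - (-9/5)² - 4*(-9/5) - 4) - 23) = -72*((1 - 1*81/25 + 36/5 - 4) - 23) = -72*((1 - 81/25 + 36/5 - 4) - 23) = -72*(24/25 - 23) = -72*(-551/25) = 39672/25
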